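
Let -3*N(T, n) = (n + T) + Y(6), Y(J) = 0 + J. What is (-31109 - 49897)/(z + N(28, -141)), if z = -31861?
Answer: 121509/47738 ≈ 2.5453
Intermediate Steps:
Y(J) = J
N(T, n) = -2 - T/3 - n/3 (N(T, n) = -((n + T) + 6)/3 = -((T + n) + 6)/3 = -(6 + T + n)/3 = -2 - T/3 - n/3)
(-31109 - 49897)/(z + N(28, -141)) = (-31109 - 49897)/(-31861 + (-2 - ⅓*28 - ⅓*(-141))) = -81006/(-31861 + (-2 - 28/3 + 47)) = -81006/(-31861 + 107/3) = -81006/(-95476/3) = -81006*(-3/95476) = 121509/47738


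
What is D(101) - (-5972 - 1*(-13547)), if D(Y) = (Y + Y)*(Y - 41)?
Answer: 4545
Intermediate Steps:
D(Y) = 2*Y*(-41 + Y) (D(Y) = (2*Y)*(-41 + Y) = 2*Y*(-41 + Y))
D(101) - (-5972 - 1*(-13547)) = 2*101*(-41 + 101) - (-5972 - 1*(-13547)) = 2*101*60 - (-5972 + 13547) = 12120 - 1*7575 = 12120 - 7575 = 4545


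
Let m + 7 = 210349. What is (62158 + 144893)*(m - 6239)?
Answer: 42259730253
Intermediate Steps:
m = 210342 (m = -7 + 210349 = 210342)
(62158 + 144893)*(m - 6239) = (62158 + 144893)*(210342 - 6239) = 207051*204103 = 42259730253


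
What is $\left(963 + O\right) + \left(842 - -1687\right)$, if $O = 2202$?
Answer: $5694$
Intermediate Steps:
$\left(963 + O\right) + \left(842 - -1687\right) = \left(963 + 2202\right) + \left(842 - -1687\right) = 3165 + \left(842 + 1687\right) = 3165 + 2529 = 5694$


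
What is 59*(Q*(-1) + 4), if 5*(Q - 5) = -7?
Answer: 118/5 ≈ 23.600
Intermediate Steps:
Q = 18/5 (Q = 5 + (⅕)*(-7) = 5 - 7/5 = 18/5 ≈ 3.6000)
59*(Q*(-1) + 4) = 59*((18/5)*(-1) + 4) = 59*(-18/5 + 4) = 59*(⅖) = 118/5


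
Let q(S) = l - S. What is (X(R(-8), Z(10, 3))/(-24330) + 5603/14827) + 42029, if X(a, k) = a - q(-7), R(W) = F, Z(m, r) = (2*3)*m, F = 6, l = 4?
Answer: 3032343220303/72148182 ≈ 42029.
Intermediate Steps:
q(S) = 4 - S
Z(m, r) = 6*m
R(W) = 6
X(a, k) = -11 + a (X(a, k) = a - (4 - 1*(-7)) = a - (4 + 7) = a - 1*11 = a - 11 = -11 + a)
(X(R(-8), Z(10, 3))/(-24330) + 5603/14827) + 42029 = ((-11 + 6)/(-24330) + 5603/14827) + 42029 = (-5*(-1/24330) + 5603*(1/14827)) + 42029 = (1/4866 + 5603/14827) + 42029 = 27279025/72148182 + 42029 = 3032343220303/72148182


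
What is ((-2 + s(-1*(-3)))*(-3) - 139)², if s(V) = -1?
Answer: 16900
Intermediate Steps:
((-2 + s(-1*(-3)))*(-3) - 139)² = ((-2 - 1)*(-3) - 139)² = (-3*(-3) - 139)² = (9 - 139)² = (-130)² = 16900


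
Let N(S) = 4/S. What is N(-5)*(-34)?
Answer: 136/5 ≈ 27.200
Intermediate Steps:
N(-5)*(-34) = (4/(-5))*(-34) = (4*(-1/5))*(-34) = -4/5*(-34) = 136/5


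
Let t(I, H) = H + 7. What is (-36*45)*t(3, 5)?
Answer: -19440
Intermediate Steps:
t(I, H) = 7 + H
(-36*45)*t(3, 5) = (-36*45)*(7 + 5) = -1620*12 = -19440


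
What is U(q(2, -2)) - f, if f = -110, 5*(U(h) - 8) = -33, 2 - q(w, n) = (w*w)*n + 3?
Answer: 557/5 ≈ 111.40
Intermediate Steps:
q(w, n) = -1 - n*w² (q(w, n) = 2 - ((w*w)*n + 3) = 2 - (w²*n + 3) = 2 - (n*w² + 3) = 2 - (3 + n*w²) = 2 + (-3 - n*w²) = -1 - n*w²)
U(h) = 7/5 (U(h) = 8 + (⅕)*(-33) = 8 - 33/5 = 7/5)
U(q(2, -2)) - f = 7/5 - 1*(-110) = 7/5 + 110 = 557/5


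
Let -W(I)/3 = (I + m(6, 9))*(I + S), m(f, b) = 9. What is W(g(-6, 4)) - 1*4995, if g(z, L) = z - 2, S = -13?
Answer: -4932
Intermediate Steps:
g(z, L) = -2 + z
W(I) = -3*(-13 + I)*(9 + I) (W(I) = -3*(I + 9)*(I - 13) = -3*(9 + I)*(-13 + I) = -3*(-13 + I)*(9 + I))
W(g(-6, 4)) - 1*4995 = (351 - 3*(-2 - 6)**2 + 12*(-2 - 6)) - 1*4995 = (351 - 3*(-8)**2 + 12*(-8)) - 4995 = (351 - 3*64 - 96) - 4995 = (351 - 192 - 96) - 4995 = 63 - 4995 = -4932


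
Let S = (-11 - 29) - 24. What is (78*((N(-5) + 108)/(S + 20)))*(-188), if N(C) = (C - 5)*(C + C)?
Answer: 762528/11 ≈ 69321.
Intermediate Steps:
S = -64 (S = -40 - 24 = -64)
N(C) = 2*C*(-5 + C) (N(C) = (-5 + C)*(2*C) = 2*C*(-5 + C))
(78*((N(-5) + 108)/(S + 20)))*(-188) = (78*((2*(-5)*(-5 - 5) + 108)/(-64 + 20)))*(-188) = (78*((2*(-5)*(-10) + 108)/(-44)))*(-188) = (78*((100 + 108)*(-1/44)))*(-188) = (78*(208*(-1/44)))*(-188) = (78*(-52/11))*(-188) = -4056/11*(-188) = 762528/11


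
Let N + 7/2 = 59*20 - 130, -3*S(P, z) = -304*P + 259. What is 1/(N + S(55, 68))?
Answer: 2/13067 ≈ 0.00015306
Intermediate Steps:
S(P, z) = -259/3 + 304*P/3 (S(P, z) = -(-304*P + 259)/3 = -(259 - 304*P)/3 = -259/3 + 304*P/3)
N = 2093/2 (N = -7/2 + (59*20 - 130) = -7/2 + (1180 - 130) = -7/2 + 1050 = 2093/2 ≈ 1046.5)
1/(N + S(55, 68)) = 1/(2093/2 + (-259/3 + (304/3)*55)) = 1/(2093/2 + (-259/3 + 16720/3)) = 1/(2093/2 + 5487) = 1/(13067/2) = 2/13067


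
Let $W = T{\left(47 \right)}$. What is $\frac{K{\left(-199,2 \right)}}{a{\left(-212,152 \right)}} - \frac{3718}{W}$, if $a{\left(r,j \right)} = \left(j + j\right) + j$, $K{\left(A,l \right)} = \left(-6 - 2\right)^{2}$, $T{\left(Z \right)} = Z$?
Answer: $- \frac{211550}{2679} \approx -78.966$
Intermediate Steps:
$K{\left(A,l \right)} = 64$ ($K{\left(A,l \right)} = \left(-8\right)^{2} = 64$)
$W = 47$
$a{\left(r,j \right)} = 3 j$ ($a{\left(r,j \right)} = 2 j + j = 3 j$)
$\frac{K{\left(-199,2 \right)}}{a{\left(-212,152 \right)}} - \frac{3718}{W} = \frac{64}{3 \cdot 152} - \frac{3718}{47} = \frac{64}{456} - \frac{3718}{47} = 64 \cdot \frac{1}{456} - \frac{3718}{47} = \frac{8}{57} - \frac{3718}{47} = - \frac{211550}{2679}$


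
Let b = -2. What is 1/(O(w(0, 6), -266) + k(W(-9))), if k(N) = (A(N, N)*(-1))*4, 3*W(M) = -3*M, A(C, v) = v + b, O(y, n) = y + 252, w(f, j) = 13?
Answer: 1/237 ≈ 0.0042194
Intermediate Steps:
O(y, n) = 252 + y
A(C, v) = -2 + v (A(C, v) = v - 2 = -2 + v)
W(M) = -M (W(M) = (-3*M)/3 = -M)
k(N) = 8 - 4*N (k(N) = ((-2 + N)*(-1))*4 = (2 - N)*4 = 8 - 4*N)
1/(O(w(0, 6), -266) + k(W(-9))) = 1/((252 + 13) + (8 - (-4)*(-9))) = 1/(265 + (8 - 4*9)) = 1/(265 + (8 - 36)) = 1/(265 - 28) = 1/237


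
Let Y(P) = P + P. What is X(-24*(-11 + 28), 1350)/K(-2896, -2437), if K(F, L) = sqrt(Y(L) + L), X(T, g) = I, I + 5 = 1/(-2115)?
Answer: 10576*I*sqrt(7311)/15462765 ≈ 0.058482*I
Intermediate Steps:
Y(P) = 2*P
I = -10576/2115 (I = -5 + 1/(-2115) = -5 - 1/2115 = -10576/2115 ≈ -5.0005)
X(T, g) = -10576/2115
K(F, L) = sqrt(3)*sqrt(L) (K(F, L) = sqrt(2*L + L) = sqrt(3*L) = sqrt(3)*sqrt(L))
X(-24*(-11 + 28), 1350)/K(-2896, -2437) = -10576*(-I*sqrt(7311)/7311)/2115 = -(-10576)*I*sqrt(7311)/15462765 = 10576*I*sqrt(7311)/15462765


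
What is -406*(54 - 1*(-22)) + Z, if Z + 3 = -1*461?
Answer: -31320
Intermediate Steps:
Z = -464 (Z = -3 - 1*461 = -3 - 461 = -464)
-406*(54 - 1*(-22)) + Z = -406*(54 - 1*(-22)) - 464 = -406*(54 + 22) - 464 = -406*76 - 464 = -30856 - 464 = -31320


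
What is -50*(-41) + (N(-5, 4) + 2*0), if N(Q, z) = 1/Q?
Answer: 10249/5 ≈ 2049.8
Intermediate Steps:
-50*(-41) + (N(-5, 4) + 2*0) = -50*(-41) + (1/(-5) + 2*0) = 2050 + (-⅕ + 0) = 2050 - ⅕ = 10249/5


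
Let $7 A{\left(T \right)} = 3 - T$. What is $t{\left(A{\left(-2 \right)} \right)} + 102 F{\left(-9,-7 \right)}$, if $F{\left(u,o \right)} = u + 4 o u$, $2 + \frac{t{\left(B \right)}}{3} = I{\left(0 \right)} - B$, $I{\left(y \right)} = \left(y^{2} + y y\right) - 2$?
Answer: $\frac{173403}{7} \approx 24772.0$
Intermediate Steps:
$A{\left(T \right)} = \frac{3}{7} - \frac{T}{7}$ ($A{\left(T \right)} = \frac{3 - T}{7} = \frac{3}{7} - \frac{T}{7}$)
$I{\left(y \right)} = -2 + 2 y^{2}$ ($I{\left(y \right)} = \left(y^{2} + y^{2}\right) - 2 = 2 y^{2} - 2 = -2 + 2 y^{2}$)
$t{\left(B \right)} = -12 - 3 B$ ($t{\left(B \right)} = -6 + 3 \left(\left(-2 + 2 \cdot 0^{2}\right) - B\right) = -6 + 3 \left(\left(-2 + 2 \cdot 0\right) - B\right) = -6 + 3 \left(\left(-2 + 0\right) - B\right) = -6 + 3 \left(-2 - B\right) = -6 - \left(6 + 3 B\right) = -12 - 3 B$)
$F{\left(u,o \right)} = u + 4 o u$
$t{\left(A{\left(-2 \right)} \right)} + 102 F{\left(-9,-7 \right)} = \left(-12 - 3 \left(\frac{3}{7} - - \frac{2}{7}\right)\right) + 102 \left(- 9 \left(1 + 4 \left(-7\right)\right)\right) = \left(-12 - 3 \left(\frac{3}{7} + \frac{2}{7}\right)\right) + 102 \left(- 9 \left(1 - 28\right)\right) = \left(-12 - \frac{15}{7}\right) + 102 \left(\left(-9\right) \left(-27\right)\right) = \left(-12 - \frac{15}{7}\right) + 102 \cdot 243 = - \frac{99}{7} + 24786 = \frac{173403}{7}$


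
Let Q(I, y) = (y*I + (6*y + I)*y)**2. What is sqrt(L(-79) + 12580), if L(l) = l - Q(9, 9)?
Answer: 3*I*sqrt(45267) ≈ 638.28*I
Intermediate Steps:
Q(I, y) = (I*y + y*(I + 6*y))**2 (Q(I, y) = (I*y + (I + 6*y)*y)**2 = (I*y + y*(I + 6*y))**2)
L(l) = -419904 + l (L(l) = l - 4*9**2*(9 + 3*9)**2 = l - 4*81*(9 + 27)**2 = l - 4*81*36**2 = l - 4*81*1296 = l - 1*419904 = l - 419904 = -419904 + l)
sqrt(L(-79) + 12580) = sqrt((-419904 - 79) + 12580) = sqrt(-419983 + 12580) = sqrt(-407403) = 3*I*sqrt(45267)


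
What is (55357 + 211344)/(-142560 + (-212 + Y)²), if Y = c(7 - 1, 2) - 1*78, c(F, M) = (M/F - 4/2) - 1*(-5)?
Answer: -2400309/543440 ≈ -4.4169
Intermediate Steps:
c(F, M) = 3 + M/F (c(F, M) = (M/F - 4*½) + 5 = (M/F - 2) + 5 = (-2 + M/F) + 5 = 3 + M/F)
Y = -224/3 (Y = (3 + 2/(7 - 1)) - 1*78 = (3 + 2/6) - 78 = (3 + 2*(⅙)) - 78 = (3 + ⅓) - 78 = 10/3 - 78 = -224/3 ≈ -74.667)
(55357 + 211344)/(-142560 + (-212 + Y)²) = (55357 + 211344)/(-142560 + (-212 - 224/3)²) = 266701/(-142560 + (-860/3)²) = 266701/(-142560 + 739600/9) = 266701/(-543440/9) = 266701*(-9/543440) = -2400309/543440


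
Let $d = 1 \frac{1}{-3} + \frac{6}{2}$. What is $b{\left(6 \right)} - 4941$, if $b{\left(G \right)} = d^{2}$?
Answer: $- \frac{44405}{9} \approx -4933.9$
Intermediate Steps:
$d = \frac{8}{3}$ ($d = 1 \left(- \frac{1}{3}\right) + 6 \cdot \frac{1}{2} = - \frac{1}{3} + 3 = \frac{8}{3} \approx 2.6667$)
$b{\left(G \right)} = \frac{64}{9}$ ($b{\left(G \right)} = \left(\frac{8}{3}\right)^{2} = \frac{64}{9}$)
$b{\left(6 \right)} - 4941 = \frac{64}{9} - 4941 = - \frac{44405}{9}$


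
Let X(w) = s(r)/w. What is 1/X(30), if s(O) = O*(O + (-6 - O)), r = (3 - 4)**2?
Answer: -5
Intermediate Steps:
r = 1 (r = (-1)**2 = 1)
s(O) = -6*O (s(O) = O*(-6) = -6*O)
X(w) = -6/w (X(w) = (-6*1)/w = -6/w)
1/X(30) = 1/(-6/30) = 1/(-6*1/30) = 1/(-1/5) = -5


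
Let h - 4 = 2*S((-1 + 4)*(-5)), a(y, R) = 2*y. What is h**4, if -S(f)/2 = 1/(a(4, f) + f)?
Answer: 1048576/2401 ≈ 436.72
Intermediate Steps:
S(f) = -2/(8 + f) (S(f) = -2/(2*4 + f) = -2/(8 + f))
h = 32/7 (h = 4 + 2*(-2/(8 + (-1 + 4)*(-5))) = 4 + 2*(-2/(8 + 3*(-5))) = 4 + 2*(-2/(8 - 15)) = 4 + 2*(-2/(-7)) = 4 + 2*(-2*(-1/7)) = 4 + 2*(2/7) = 4 + 4/7 = 32/7 ≈ 4.5714)
h**4 = (32/7)**4 = 1048576/2401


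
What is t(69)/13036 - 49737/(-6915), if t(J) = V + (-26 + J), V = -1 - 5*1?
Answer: 216209129/30047980 ≈ 7.1955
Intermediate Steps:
V = -6 (V = -1 - 5 = -6)
t(J) = -32 + J (t(J) = -6 + (-26 + J) = -32 + J)
t(69)/13036 - 49737/(-6915) = (-32 + 69)/13036 - 49737/(-6915) = 37*(1/13036) - 49737*(-1/6915) = 37/13036 + 16579/2305 = 216209129/30047980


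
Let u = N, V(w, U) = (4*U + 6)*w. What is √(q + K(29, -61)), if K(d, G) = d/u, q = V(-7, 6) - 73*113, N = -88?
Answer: I*√16377262/44 ≈ 91.975*I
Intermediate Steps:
V(w, U) = w*(6 + 4*U) (V(w, U) = (6 + 4*U)*w = w*(6 + 4*U))
q = -8459 (q = 2*(-7)*(3 + 2*6) - 73*113 = 2*(-7)*(3 + 12) - 8249 = 2*(-7)*15 - 8249 = -210 - 8249 = -8459)
u = -88
K(d, G) = -d/88 (K(d, G) = d/(-88) = d*(-1/88) = -d/88)
√(q + K(29, -61)) = √(-8459 - 1/88*29) = √(-8459 - 29/88) = √(-744421/88) = I*√16377262/44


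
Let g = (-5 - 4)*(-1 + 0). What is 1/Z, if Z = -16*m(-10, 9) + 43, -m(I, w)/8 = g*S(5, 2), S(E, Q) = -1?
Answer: -1/1109 ≈ -0.00090171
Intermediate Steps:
g = 9 (g = -9*(-1) = 9)
m(I, w) = 72 (m(I, w) = -72*(-1) = -8*(-9) = 72)
Z = -1109 (Z = -16*72 + 43 = -1152 + 43 = -1109)
1/Z = 1/(-1109) = -1/1109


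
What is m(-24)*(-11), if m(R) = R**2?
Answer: -6336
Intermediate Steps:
m(-24)*(-11) = (-24)**2*(-11) = 576*(-11) = -6336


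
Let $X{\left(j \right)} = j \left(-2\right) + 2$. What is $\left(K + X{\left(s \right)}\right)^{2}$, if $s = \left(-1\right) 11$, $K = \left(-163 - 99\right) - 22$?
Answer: $67600$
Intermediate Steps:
$K = -284$ ($K = -262 - 22 = -284$)
$s = -11$
$X{\left(j \right)} = 2 - 2 j$ ($X{\left(j \right)} = - 2 j + 2 = 2 - 2 j$)
$\left(K + X{\left(s \right)}\right)^{2} = \left(-284 + \left(2 - -22\right)\right)^{2} = \left(-284 + \left(2 + 22\right)\right)^{2} = \left(-284 + 24\right)^{2} = \left(-260\right)^{2} = 67600$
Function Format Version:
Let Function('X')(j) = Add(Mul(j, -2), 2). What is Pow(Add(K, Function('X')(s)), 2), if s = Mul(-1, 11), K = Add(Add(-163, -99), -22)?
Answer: 67600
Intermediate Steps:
K = -284 (K = Add(-262, -22) = -284)
s = -11
Function('X')(j) = Add(2, Mul(-2, j)) (Function('X')(j) = Add(Mul(-2, j), 2) = Add(2, Mul(-2, j)))
Pow(Add(K, Function('X')(s)), 2) = Pow(Add(-284, Add(2, Mul(-2, -11))), 2) = Pow(Add(-284, Add(2, 22)), 2) = Pow(Add(-284, 24), 2) = Pow(-260, 2) = 67600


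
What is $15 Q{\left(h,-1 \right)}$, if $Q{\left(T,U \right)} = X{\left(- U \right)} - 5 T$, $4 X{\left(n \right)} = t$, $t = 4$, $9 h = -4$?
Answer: $\frac{145}{3} \approx 48.333$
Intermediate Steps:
$h = - \frac{4}{9}$ ($h = \frac{1}{9} \left(-4\right) = - \frac{4}{9} \approx -0.44444$)
$X{\left(n \right)} = 1$ ($X{\left(n \right)} = \frac{1}{4} \cdot 4 = 1$)
$Q{\left(T,U \right)} = 1 - 5 T$
$15 Q{\left(h,-1 \right)} = 15 \left(1 - - \frac{20}{9}\right) = 15 \left(1 + \frac{20}{9}\right) = 15 \cdot \frac{29}{9} = \frac{145}{3}$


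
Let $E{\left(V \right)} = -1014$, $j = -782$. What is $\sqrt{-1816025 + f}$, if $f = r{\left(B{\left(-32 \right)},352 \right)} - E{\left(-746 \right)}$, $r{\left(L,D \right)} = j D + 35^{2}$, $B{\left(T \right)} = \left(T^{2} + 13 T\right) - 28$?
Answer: $5 i \sqrt{83562} \approx 1445.4 i$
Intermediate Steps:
$B{\left(T \right)} = -28 + T^{2} + 13 T$
$r{\left(L,D \right)} = 1225 - 782 D$ ($r{\left(L,D \right)} = - 782 D + 35^{2} = - 782 D + 1225 = 1225 - 782 D$)
$f = -273025$ ($f = \left(1225 - 275264\right) - -1014 = \left(1225 - 275264\right) + 1014 = -274039 + 1014 = -273025$)
$\sqrt{-1816025 + f} = \sqrt{-1816025 - 273025} = \sqrt{-2089050} = 5 i \sqrt{83562}$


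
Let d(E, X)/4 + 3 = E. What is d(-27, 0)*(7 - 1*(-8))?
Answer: -1800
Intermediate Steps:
d(E, X) = -12 + 4*E
d(-27, 0)*(7 - 1*(-8)) = (-12 + 4*(-27))*(7 - 1*(-8)) = (-12 - 108)*(7 + 8) = -120*15 = -1800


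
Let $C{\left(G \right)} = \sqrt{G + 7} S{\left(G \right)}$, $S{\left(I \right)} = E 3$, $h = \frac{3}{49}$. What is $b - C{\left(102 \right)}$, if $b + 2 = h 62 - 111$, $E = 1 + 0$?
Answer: $- \frac{5351}{49} - 3 \sqrt{109} \approx -140.52$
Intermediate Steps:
$h = \frac{3}{49}$ ($h = 3 \cdot \frac{1}{49} = \frac{3}{49} \approx 0.061224$)
$E = 1$
$S{\left(I \right)} = 3$ ($S{\left(I \right)} = 1 \cdot 3 = 3$)
$b = - \frac{5351}{49}$ ($b = -2 + \left(\frac{3}{49} \cdot 62 - 111\right) = -2 + \left(\frac{186}{49} - 111\right) = -2 - \frac{5253}{49} = - \frac{5351}{49} \approx -109.2$)
$C{\left(G \right)} = 3 \sqrt{7 + G}$ ($C{\left(G \right)} = \sqrt{G + 7} \cdot 3 = \sqrt{7 + G} 3 = 3 \sqrt{7 + G}$)
$b - C{\left(102 \right)} = - \frac{5351}{49} - 3 \sqrt{7 + 102} = - \frac{5351}{49} - 3 \sqrt{109}$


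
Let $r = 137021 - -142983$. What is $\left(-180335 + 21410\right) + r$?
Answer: $121079$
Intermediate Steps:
$r = 280004$ ($r = 137021 + 142983 = 280004$)
$\left(-180335 + 21410\right) + r = \left(-180335 + 21410\right) + 280004 = -158925 + 280004 = 121079$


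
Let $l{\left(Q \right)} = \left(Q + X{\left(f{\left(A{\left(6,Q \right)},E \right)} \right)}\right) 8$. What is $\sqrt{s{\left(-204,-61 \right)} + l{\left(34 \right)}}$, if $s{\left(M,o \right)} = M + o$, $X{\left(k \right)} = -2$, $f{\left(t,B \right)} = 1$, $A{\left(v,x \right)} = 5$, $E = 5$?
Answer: $3 i \approx 3.0 i$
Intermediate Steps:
$l{\left(Q \right)} = -16 + 8 Q$ ($l{\left(Q \right)} = \left(Q - 2\right) 8 = \left(-2 + Q\right) 8 = -16 + 8 Q$)
$\sqrt{s{\left(-204,-61 \right)} + l{\left(34 \right)}} = \sqrt{\left(-204 - 61\right) + \left(-16 + 8 \cdot 34\right)} = \sqrt{-265 + \left(-16 + 272\right)} = \sqrt{-265 + 256} = \sqrt{-9} = 3 i$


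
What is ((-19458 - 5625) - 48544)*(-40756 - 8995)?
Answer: 3663016877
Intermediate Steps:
((-19458 - 5625) - 48544)*(-40756 - 8995) = (-25083 - 48544)*(-49751) = -73627*(-49751) = 3663016877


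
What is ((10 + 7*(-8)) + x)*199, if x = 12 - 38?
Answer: -14328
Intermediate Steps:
x = -26
((10 + 7*(-8)) + x)*199 = ((10 + 7*(-8)) - 26)*199 = ((10 - 56) - 26)*199 = (-46 - 26)*199 = -72*199 = -14328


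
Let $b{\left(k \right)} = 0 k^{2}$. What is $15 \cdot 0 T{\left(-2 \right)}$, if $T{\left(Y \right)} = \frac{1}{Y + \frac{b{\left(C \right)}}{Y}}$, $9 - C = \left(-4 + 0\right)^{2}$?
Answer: $0$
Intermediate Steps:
$C = -7$ ($C = 9 - \left(-4 + 0\right)^{2} = 9 - \left(-4\right)^{2} = 9 - 16 = -7$)
$b{\left(k \right)} = 0$
$T{\left(Y \right)} = \frac{1}{Y}$ ($T{\left(Y \right)} = \frac{1}{Y + \frac{0}{Y}} = \frac{1}{Y + 0} = \frac{1}{Y}$)
$15 \cdot 0 T{\left(-2 \right)} = \frac{15 \cdot 0}{-2} = 0 \left(- \frac{1}{2}\right) = 0$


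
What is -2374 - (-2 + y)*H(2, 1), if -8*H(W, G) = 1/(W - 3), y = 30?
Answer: -4755/2 ≈ -2377.5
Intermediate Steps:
H(W, G) = -1/(8*(-3 + W)) (H(W, G) = -1/(8*(W - 3)) = -1/(8*(-3 + W)))
-2374 - (-2 + y)*H(2, 1) = -2374 - (-2 + 30)*(-1/(-24 + 8*2)) = -2374 - 28*(-1/(-24 + 16)) = -2374 - 28*(-1/(-8)) = -2374 - 28*(-1*(-⅛)) = -2374 - 28/8 = -2374 - 1*7/2 = -2374 - 7/2 = -4755/2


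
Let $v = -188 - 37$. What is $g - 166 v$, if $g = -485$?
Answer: $36865$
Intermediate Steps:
$v = -225$ ($v = -188 - 37 = -225$)
$g - 166 v = -485 - -37350 = -485 + 37350 = 36865$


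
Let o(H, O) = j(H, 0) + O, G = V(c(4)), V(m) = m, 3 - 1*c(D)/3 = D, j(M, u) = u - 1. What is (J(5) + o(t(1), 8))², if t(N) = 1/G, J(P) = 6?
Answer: 169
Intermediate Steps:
j(M, u) = -1 + u
c(D) = 9 - 3*D
G = -3 (G = 9 - 3*4 = 9 - 12 = -3)
t(N) = -⅓ (t(N) = 1/(-3) = -⅓)
o(H, O) = -1 + O (o(H, O) = (-1 + 0) + O = -1 + O)
(J(5) + o(t(1), 8))² = (6 + (-1 + 8))² = (6 + 7)² = 13² = 169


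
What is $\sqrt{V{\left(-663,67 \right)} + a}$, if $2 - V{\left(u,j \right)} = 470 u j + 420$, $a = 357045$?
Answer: $\sqrt{21234497} \approx 4608.1$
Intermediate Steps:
$V{\left(u,j \right)} = -418 - 470 j u$ ($V{\left(u,j \right)} = 2 - \left(470 u j + 420\right) = 2 - \left(470 j u + 420\right) = 2 - \left(420 + 470 j u\right) = -418 - 470 j u$)
$\sqrt{V{\left(-663,67 \right)} + a} = \sqrt{\left(-418 - 31490 \left(-663\right)\right) + 357045} = \sqrt{\left(-418 + 20877870\right) + 357045} = \sqrt{20877452 + 357045} = \sqrt{21234497}$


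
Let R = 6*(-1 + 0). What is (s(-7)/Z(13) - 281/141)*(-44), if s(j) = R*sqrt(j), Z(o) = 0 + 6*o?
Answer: 12364/141 + 44*I*sqrt(7)/13 ≈ 87.688 + 8.9548*I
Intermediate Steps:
R = -6 (R = 6*(-1) = -6)
Z(o) = 6*o
s(j) = -6*sqrt(j)
(s(-7)/Z(13) - 281/141)*(-44) = ((-6*I*sqrt(7))/((6*13)) - 281/141)*(-44) = (-6*I*sqrt(7)/78 - 281*1/141)*(-44) = (-6*I*sqrt(7)*(1/78) - 281/141)*(-44) = (-I*sqrt(7)/13 - 281/141)*(-44) = (-281/141 - I*sqrt(7)/13)*(-44) = 12364/141 + 44*I*sqrt(7)/13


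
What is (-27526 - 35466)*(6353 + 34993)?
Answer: -2604467232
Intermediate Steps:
(-27526 - 35466)*(6353 + 34993) = -62992*41346 = -2604467232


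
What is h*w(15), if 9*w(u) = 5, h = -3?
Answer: -5/3 ≈ -1.6667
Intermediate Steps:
w(u) = 5/9 (w(u) = (1/9)*5 = 5/9)
h*w(15) = -3*5/9 = -5/3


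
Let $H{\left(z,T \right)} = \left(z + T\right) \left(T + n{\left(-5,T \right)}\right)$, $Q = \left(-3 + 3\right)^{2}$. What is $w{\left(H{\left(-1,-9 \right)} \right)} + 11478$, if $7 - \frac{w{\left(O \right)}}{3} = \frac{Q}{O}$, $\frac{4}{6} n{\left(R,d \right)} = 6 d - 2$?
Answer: $11499$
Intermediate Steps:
$n{\left(R,d \right)} = -3 + 9 d$ ($n{\left(R,d \right)} = \frac{3 \left(6 d - 2\right)}{2} = \frac{3 \left(-2 + 6 d\right)}{2} = -3 + 9 d$)
$Q = 0$ ($Q = 0^{2} = 0$)
$H{\left(z,T \right)} = \left(-3 + 10 T\right) \left(T + z\right)$ ($H{\left(z,T \right)} = \left(z + T\right) \left(T + \left(-3 + 9 T\right)\right) = \left(T + z\right) \left(-3 + 10 T\right) = \left(-3 + 10 T\right) \left(T + z\right)$)
$w{\left(O \right)} = 21$ ($w{\left(O \right)} = 21 - 3 \frac{0}{O} = 21 - 0 = 21 + 0 = 21$)
$w{\left(H{\left(-1,-9 \right)} \right)} + 11478 = 21 + 11478 = 11499$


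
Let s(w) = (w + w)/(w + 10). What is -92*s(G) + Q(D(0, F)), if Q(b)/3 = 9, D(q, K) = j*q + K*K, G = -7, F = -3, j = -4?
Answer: 1369/3 ≈ 456.33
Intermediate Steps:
D(q, K) = K² - 4*q (D(q, K) = -4*q + K*K = -4*q + K² = K² - 4*q)
Q(b) = 27 (Q(b) = 3*9 = 27)
s(w) = 2*w/(10 + w) (s(w) = (2*w)/(10 + w) = 2*w/(10 + w))
-92*s(G) + Q(D(0, F)) = -184*(-7)/(10 - 7) + 27 = -184*(-7)/3 + 27 = -92*(-14/3) + 27 = 1288/3 + 27 = 1369/3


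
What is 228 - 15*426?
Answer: -6162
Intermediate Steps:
228 - 15*426 = 228 - 6390 = -6162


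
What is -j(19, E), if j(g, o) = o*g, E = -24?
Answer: 456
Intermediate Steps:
j(g, o) = g*o
-j(19, E) = -19*(-24) = -1*(-456) = 456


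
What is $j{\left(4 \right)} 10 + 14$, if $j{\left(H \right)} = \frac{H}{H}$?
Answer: $24$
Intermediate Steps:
$j{\left(H \right)} = 1$
$j{\left(4 \right)} 10 + 14 = 1 \cdot 10 + 14 = 10 + 14 = 24$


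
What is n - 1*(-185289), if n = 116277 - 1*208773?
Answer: 92793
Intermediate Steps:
n = -92496 (n = 116277 - 208773 = -92496)
n - 1*(-185289) = -92496 - 1*(-185289) = -92496 + 185289 = 92793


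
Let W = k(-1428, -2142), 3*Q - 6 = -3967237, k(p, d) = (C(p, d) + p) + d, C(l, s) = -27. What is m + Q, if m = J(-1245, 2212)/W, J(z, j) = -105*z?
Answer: -4756840694/3597 ≈ -1.3224e+6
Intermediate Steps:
k(p, d) = -27 + d + p (k(p, d) = (-27 + p) + d = -27 + d + p)
Q = -3967231/3 (Q = 2 + (⅓)*(-3967237) = 2 - 3967237/3 = -3967231/3 ≈ -1.3224e+6)
W = -3597 (W = -27 - 2142 - 1428 = -3597)
m = -43575/1199 (m = -105*(-1245)/(-3597) = 130725*(-1/3597) = -43575/1199 ≈ -36.343)
m + Q = -43575/1199 - 3967231/3 = -4756840694/3597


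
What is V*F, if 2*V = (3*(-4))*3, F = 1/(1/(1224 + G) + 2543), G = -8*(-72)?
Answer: -32400/4577401 ≈ -0.0070783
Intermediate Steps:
G = 576
F = 1800/4577401 (F = 1/(1/(1224 + 576) + 2543) = 1/(1/1800 + 2543) = 1/(4577401/1800) = 1800/4577401 ≈ 0.00039324)
V = -18 (V = ((3*(-4))*3)/2 = (-12*3)/2 = (½)*(-36) = -18)
V*F = -18*1800/4577401 = -32400/4577401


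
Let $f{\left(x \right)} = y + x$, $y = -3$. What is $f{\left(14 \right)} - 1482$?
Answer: $-1471$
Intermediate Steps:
$f{\left(x \right)} = -3 + x$
$f{\left(14 \right)} - 1482 = \left(-3 + 14\right) - 1482 = 11 - 1482 = -1471$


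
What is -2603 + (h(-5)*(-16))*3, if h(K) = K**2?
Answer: -3803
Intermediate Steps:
-2603 + (h(-5)*(-16))*3 = -2603 + ((-5)**2*(-16))*3 = -2603 + (25*(-16))*3 = -2603 - 400*3 = -2603 - 1200 = -3803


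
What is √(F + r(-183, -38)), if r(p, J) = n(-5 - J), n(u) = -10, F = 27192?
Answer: √27182 ≈ 164.87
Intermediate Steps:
r(p, J) = -10
√(F + r(-183, -38)) = √(27192 - 10) = √27182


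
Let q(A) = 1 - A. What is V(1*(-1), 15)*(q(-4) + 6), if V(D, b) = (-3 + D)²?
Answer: 176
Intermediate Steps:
V(1*(-1), 15)*(q(-4) + 6) = (-3 + 1*(-1))²*((1 - 1*(-4)) + 6) = (-3 - 1)²*((1 + 4) + 6) = (-4)²*(5 + 6) = 16*11 = 176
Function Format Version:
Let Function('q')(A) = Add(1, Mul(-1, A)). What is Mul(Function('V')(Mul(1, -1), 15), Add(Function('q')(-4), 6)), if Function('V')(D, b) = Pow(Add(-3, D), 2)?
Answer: 176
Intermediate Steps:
Mul(Function('V')(Mul(1, -1), 15), Add(Function('q')(-4), 6)) = Mul(Pow(Add(-3, Mul(1, -1)), 2), Add(Add(1, Mul(-1, -4)), 6)) = Mul(Pow(Add(-3, -1), 2), Add(Add(1, 4), 6)) = Mul(Pow(-4, 2), Add(5, 6)) = Mul(16, 11) = 176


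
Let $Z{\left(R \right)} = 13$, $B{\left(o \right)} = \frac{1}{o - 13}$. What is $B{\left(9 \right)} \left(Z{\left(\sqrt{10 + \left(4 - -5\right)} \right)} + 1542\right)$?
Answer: $- \frac{1555}{4} \approx -388.75$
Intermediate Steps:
$B{\left(o \right)} = \frac{1}{-13 + o}$
$B{\left(9 \right)} \left(Z{\left(\sqrt{10 + \left(4 - -5\right)} \right)} + 1542\right) = \frac{13 + 1542}{-13 + 9} = \frac{1}{-4} \cdot 1555 = \left(- \frac{1}{4}\right) 1555 = - \frac{1555}{4}$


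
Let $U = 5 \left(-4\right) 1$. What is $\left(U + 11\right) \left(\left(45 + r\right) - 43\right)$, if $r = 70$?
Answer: $-648$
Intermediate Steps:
$U = -20$ ($U = \left(-20\right) 1 = -20$)
$\left(U + 11\right) \left(\left(45 + r\right) - 43\right) = \left(-20 + 11\right) \left(\left(45 + 70\right) - 43\right) = - 9 \left(115 - 43\right) = \left(-9\right) 72 = -648$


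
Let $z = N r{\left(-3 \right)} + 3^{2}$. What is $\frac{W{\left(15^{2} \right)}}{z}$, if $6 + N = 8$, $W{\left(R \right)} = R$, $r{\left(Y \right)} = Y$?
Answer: $75$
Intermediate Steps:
$N = 2$ ($N = -6 + 8 = 2$)
$z = 3$ ($z = 2 \left(-3\right) + 3^{2} = -6 + 9 = 3$)
$\frac{W{\left(15^{2} \right)}}{z} = \frac{15^{2}}{3} = 225 \cdot \frac{1}{3} = 75$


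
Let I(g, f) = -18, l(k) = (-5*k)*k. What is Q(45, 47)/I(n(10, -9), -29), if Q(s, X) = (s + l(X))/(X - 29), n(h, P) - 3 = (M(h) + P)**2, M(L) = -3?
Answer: 2750/81 ≈ 33.951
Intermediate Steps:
l(k) = -5*k**2
n(h, P) = 3 + (-3 + P)**2
Q(s, X) = (s - 5*X**2)/(-29 + X) (Q(s, X) = (s - 5*X**2)/(X - 29) = (s - 5*X**2)/(-29 + X))
Q(45, 47)/I(n(10, -9), -29) = ((45 - 5*47**2)/(-29 + 47))/(-18) = ((45 - 5*2209)/18)*(-1/18) = ((45 - 11045)/18)*(-1/18) = ((1/18)*(-11000))*(-1/18) = -5500/9*(-1/18) = 2750/81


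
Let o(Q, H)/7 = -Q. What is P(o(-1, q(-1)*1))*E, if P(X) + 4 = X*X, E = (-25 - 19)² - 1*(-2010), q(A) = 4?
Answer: 177570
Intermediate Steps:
o(Q, H) = -7*Q (o(Q, H) = 7*(-Q) = -7*Q)
E = 3946 (E = (-44)² + 2010 = 1936 + 2010 = 3946)
P(X) = -4 + X² (P(X) = -4 + X*X = -4 + X²)
P(o(-1, q(-1)*1))*E = (-4 + (-7*(-1))²)*3946 = (-4 + 7²)*3946 = (-4 + 49)*3946 = 45*3946 = 177570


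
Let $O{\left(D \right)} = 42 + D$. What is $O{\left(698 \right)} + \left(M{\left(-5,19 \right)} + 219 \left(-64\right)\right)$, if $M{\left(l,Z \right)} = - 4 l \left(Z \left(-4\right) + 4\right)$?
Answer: $-14716$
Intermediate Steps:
$M{\left(l,Z \right)} = - 4 l \left(4 - 4 Z\right)$ ($M{\left(l,Z \right)} = - 4 l \left(- 4 Z + 4\right) = - 4 l \left(4 - 4 Z\right)$)
$O{\left(698 \right)} + \left(M{\left(-5,19 \right)} + 219 \left(-64\right)\right) = \left(42 + 698\right) + \left(16 \left(-5\right) \left(-1 + 19\right) + 219 \left(-64\right)\right) = 740 - \left(14016 + 80 \cdot 18\right) = 740 - 15456 = -14716$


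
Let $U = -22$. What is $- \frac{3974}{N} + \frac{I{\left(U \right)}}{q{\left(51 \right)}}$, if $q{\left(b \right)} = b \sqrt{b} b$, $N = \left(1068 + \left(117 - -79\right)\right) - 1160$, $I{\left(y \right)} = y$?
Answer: $- \frac{1987}{52} - \frac{22 \sqrt{51}}{132651} \approx -38.213$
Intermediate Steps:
$N = 104$ ($N = \left(1068 + \left(117 + 79\right)\right) - 1160 = \left(1068 + 196\right) - 1160 = 1264 - 1160 = 104$)
$q{\left(b \right)} = b^{\frac{5}{2}}$ ($q{\left(b \right)} = b^{\frac{3}{2}} b = b^{\frac{5}{2}}$)
$- \frac{3974}{N} + \frac{I{\left(U \right)}}{q{\left(51 \right)}} = - \frac{3974}{104} - \frac{22}{51^{\frac{5}{2}}} = \left(-3974\right) \frac{1}{104} - \frac{22}{2601 \sqrt{51}} = - \frac{1987}{52} - 22 \frac{\sqrt{51}}{132651} = - \frac{1987}{52} - \frac{22 \sqrt{51}}{132651}$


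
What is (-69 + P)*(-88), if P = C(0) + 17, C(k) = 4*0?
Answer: 4576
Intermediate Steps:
C(k) = 0
P = 17 (P = 0 + 17 = 17)
(-69 + P)*(-88) = (-69 + 17)*(-88) = -52*(-88) = 4576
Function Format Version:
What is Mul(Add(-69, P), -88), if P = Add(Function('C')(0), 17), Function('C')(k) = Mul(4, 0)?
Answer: 4576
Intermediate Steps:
Function('C')(k) = 0
P = 17 (P = Add(0, 17) = 17)
Mul(Add(-69, P), -88) = Mul(Add(-69, 17), -88) = Mul(-52, -88) = 4576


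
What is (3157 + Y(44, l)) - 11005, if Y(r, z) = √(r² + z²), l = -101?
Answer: -7848 + √12137 ≈ -7737.8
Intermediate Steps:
(3157 + Y(44, l)) - 11005 = (3157 + √(44² + (-101)²)) - 11005 = (3157 + √(1936 + 10201)) - 11005 = (3157 + √12137) - 11005 = -7848 + √12137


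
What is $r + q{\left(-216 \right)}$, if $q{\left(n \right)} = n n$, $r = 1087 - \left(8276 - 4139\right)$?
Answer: $43606$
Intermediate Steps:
$r = -3050$ ($r = 1087 - 4137 = -3050$)
$q{\left(n \right)} = n^{2}$
$r + q{\left(-216 \right)} = -3050 + \left(-216\right)^{2} = -3050 + 46656 = 43606$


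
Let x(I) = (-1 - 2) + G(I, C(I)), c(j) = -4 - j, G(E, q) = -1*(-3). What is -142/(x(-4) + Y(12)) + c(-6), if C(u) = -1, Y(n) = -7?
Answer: 156/7 ≈ 22.286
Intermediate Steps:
G(E, q) = 3
x(I) = 0 (x(I) = (-1 - 2) + 3 = -3 + 3 = 0)
-142/(x(-4) + Y(12)) + c(-6) = -142/(0 - 7) + (-4 - 1*(-6)) = -142/(-7) + (-4 + 6) = -142*(-1/7) + 2 = 142/7 + 2 = 156/7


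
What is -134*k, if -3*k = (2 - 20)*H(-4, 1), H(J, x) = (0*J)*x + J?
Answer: 3216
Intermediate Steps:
H(J, x) = J (H(J, x) = 0*x + J = 0 + J = J)
k = -24 (k = -(2 - 20)*(-4)/3 = -(-6)*(-4) = -⅓*72 = -24)
-134*k = -134*(-24) = 3216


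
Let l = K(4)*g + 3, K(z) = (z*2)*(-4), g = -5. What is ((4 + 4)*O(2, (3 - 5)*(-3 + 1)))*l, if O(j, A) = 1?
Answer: 1304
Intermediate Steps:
K(z) = -8*z (K(z) = (2*z)*(-4) = -8*z)
l = 163 (l = -8*4*(-5) + 3 = -32*(-5) + 3 = 160 + 3 = 163)
((4 + 4)*O(2, (3 - 5)*(-3 + 1)))*l = ((4 + 4)*1)*163 = (8*1)*163 = 8*163 = 1304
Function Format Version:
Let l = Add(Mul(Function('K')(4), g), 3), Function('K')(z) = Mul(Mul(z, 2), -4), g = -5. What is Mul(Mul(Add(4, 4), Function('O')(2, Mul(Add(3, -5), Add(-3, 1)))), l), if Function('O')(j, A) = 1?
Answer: 1304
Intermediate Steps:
Function('K')(z) = Mul(-8, z) (Function('K')(z) = Mul(Mul(2, z), -4) = Mul(-8, z))
l = 163 (l = Add(Mul(Mul(-8, 4), -5), 3) = Add(Mul(-32, -5), 3) = Add(160, 3) = 163)
Mul(Mul(Add(4, 4), Function('O')(2, Mul(Add(3, -5), Add(-3, 1)))), l) = Mul(Mul(Add(4, 4), 1), 163) = Mul(Mul(8, 1), 163) = Mul(8, 163) = 1304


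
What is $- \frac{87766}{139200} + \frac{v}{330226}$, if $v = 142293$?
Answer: $- \frac{2293857379}{11491864800} \approx -0.19961$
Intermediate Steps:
$- \frac{87766}{139200} + \frac{v}{330226} = - \frac{87766}{139200} + \frac{142293}{330226} = \left(-87766\right) \frac{1}{139200} + 142293 \cdot \frac{1}{330226} = - \frac{43883}{69600} + \frac{142293}{330226} = - \frac{2293857379}{11491864800}$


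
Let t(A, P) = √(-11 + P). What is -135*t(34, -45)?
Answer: -270*I*√14 ≈ -1010.2*I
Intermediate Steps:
-135*t(34, -45) = -135*√(-11 - 45) = -270*I*√14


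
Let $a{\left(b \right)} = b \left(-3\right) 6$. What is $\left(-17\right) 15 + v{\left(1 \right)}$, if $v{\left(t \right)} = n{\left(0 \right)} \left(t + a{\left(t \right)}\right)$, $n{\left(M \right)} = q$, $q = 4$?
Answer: $-323$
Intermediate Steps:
$n{\left(M \right)} = 4$
$a{\left(b \right)} = - 18 b$ ($a{\left(b \right)} = - 3 b 6 = - 18 b$)
$v{\left(t \right)} = - 68 t$ ($v{\left(t \right)} = 4 \left(t - 18 t\right) = 4 \left(- 17 t\right) = - 68 t$)
$\left(-17\right) 15 + v{\left(1 \right)} = \left(-17\right) 15 - 68 = -255 - 68 = -323$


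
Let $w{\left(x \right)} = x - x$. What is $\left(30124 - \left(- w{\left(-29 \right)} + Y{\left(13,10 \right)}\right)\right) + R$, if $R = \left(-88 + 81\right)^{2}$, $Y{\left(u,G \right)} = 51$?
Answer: $30122$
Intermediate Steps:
$w{\left(x \right)} = 0$
$R = 49$ ($R = \left(-7\right)^{2} = 49$)
$\left(30124 - \left(- w{\left(-29 \right)} + Y{\left(13,10 \right)}\right)\right) + R = \left(30124 + \left(0 - 51\right)\right) + 49 = \left(30124 - 51\right) + 49 = 30073 + 49 = 30122$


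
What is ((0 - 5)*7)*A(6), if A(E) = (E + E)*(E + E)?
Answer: -5040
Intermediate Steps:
A(E) = 4*E**2 (A(E) = (2*E)*(2*E) = 4*E**2)
((0 - 5)*7)*A(6) = ((0 - 5)*7)*(4*6**2) = (-5*7)*(4*36) = -35*144 = -5040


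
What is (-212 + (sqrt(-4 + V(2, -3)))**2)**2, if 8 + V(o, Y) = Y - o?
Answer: 52441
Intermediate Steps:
V(o, Y) = -8 + Y - o (V(o, Y) = -8 + (Y - o) = -8 + Y - o)
(-212 + (sqrt(-4 + V(2, -3)))**2)**2 = (-212 + (sqrt(-4 + (-8 - 3 - 1*2)))**2)**2 = (-212 + (sqrt(-4 + (-8 - 3 - 2)))**2)**2 = (-212 + (sqrt(-4 - 13))**2)**2 = (-212 + (sqrt(-17))**2)**2 = (-212 + (I*sqrt(17))**2)**2 = (-212 - 17)**2 = (-229)**2 = 52441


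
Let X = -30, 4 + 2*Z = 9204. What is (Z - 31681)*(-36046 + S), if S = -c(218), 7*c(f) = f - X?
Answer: 6839848170/7 ≈ 9.7712e+8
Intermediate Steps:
Z = 4600 (Z = -2 + (1/2)*9204 = -2 + 4602 = 4600)
c(f) = 30/7 + f/7 (c(f) = (f - 1*(-30))/7 = (f + 30)/7 = (30 + f)/7 = 30/7 + f/7)
S = -248/7 (S = -(30/7 + (1/7)*218) = -(30/7 + 218/7) = -1*248/7 = -248/7 ≈ -35.429)
(Z - 31681)*(-36046 + S) = (4600 - 31681)*(-36046 - 248/7) = -27081*(-252570/7) = 6839848170/7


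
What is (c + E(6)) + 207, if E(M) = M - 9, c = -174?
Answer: 30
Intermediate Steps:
E(M) = -9 + M
(c + E(6)) + 207 = (-174 + (-9 + 6)) + 207 = (-174 - 3) + 207 = -177 + 207 = 30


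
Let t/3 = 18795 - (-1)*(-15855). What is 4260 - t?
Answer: -4560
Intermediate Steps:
t = 8820 (t = 3*(18795 - (-1)*(-15855)) = 3*(18795 - 1*15855) = 3*(18795 - 15855) = 3*2940 = 8820)
4260 - t = 4260 - 1*8820 = 4260 - 8820 = -4560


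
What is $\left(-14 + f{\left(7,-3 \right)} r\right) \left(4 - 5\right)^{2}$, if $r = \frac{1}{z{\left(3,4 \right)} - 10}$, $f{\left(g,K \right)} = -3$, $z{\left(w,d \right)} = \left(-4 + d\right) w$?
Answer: $- \frac{137}{10} \approx -13.7$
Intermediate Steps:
$z{\left(w,d \right)} = w \left(-4 + d\right)$
$r = - \frac{1}{10}$ ($r = \frac{1}{3 \left(-4 + 4\right) - 10} = \frac{1}{3 \cdot 0 - 10} = \frac{1}{0 - 10} = \frac{1}{-10} = - \frac{1}{10} \approx -0.1$)
$\left(-14 + f{\left(7,-3 \right)} r\right) \left(4 - 5\right)^{2} = \left(-14 - - \frac{3}{10}\right) \left(4 - 5\right)^{2} = \left(-14 + \frac{3}{10}\right) \left(-1\right)^{2} = \left(- \frac{137}{10}\right) 1 = - \frac{137}{10}$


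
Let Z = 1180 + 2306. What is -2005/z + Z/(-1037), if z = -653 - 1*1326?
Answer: -4819609/2052223 ≈ -2.3485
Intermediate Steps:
Z = 3486
z = -1979 (z = -653 - 1326 = -1979)
-2005/z + Z/(-1037) = -2005/(-1979) + 3486/(-1037) = -2005*(-1/1979) + 3486*(-1/1037) = 2005/1979 - 3486/1037 = -4819609/2052223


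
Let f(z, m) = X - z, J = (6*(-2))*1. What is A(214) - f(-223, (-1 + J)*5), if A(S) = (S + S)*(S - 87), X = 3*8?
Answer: 54109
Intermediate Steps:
X = 24
J = -12 (J = -12*1 = -12)
A(S) = 2*S*(-87 + S) (A(S) = (2*S)*(-87 + S) = 2*S*(-87 + S))
f(z, m) = 24 - z
A(214) - f(-223, (-1 + J)*5) = 2*214*(-87 + 214) - (24 - 1*(-223)) = 2*214*127 - (24 + 223) = 54356 - 1*247 = 54356 - 247 = 54109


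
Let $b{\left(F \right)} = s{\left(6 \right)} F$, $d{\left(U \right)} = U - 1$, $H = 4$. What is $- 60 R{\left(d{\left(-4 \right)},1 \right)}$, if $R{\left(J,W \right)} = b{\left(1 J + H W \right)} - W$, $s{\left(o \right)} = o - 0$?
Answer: $420$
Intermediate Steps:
$s{\left(o \right)} = o$ ($s{\left(o \right)} = o + 0 = o$)
$d{\left(U \right)} = -1 + U$ ($d{\left(U \right)} = U - 1 = -1 + U$)
$b{\left(F \right)} = 6 F$
$R{\left(J,W \right)} = 6 J + 23 W$ ($R{\left(J,W \right)} = 6 \left(1 J + 4 W\right) - W = 6 \left(J + 4 W\right) - W = \left(6 J + 24 W\right) - W = 6 J + 23 W$)
$- 60 R{\left(d{\left(-4 \right)},1 \right)} = - 60 \left(6 \left(-1 - 4\right) + 23 \cdot 1\right) = - 60 \left(6 \left(-5\right) + 23\right) = - 60 \left(-30 + 23\right) = \left(-60\right) \left(-7\right) = 420$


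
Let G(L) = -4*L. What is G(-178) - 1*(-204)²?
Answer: -40904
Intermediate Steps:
G(-178) - 1*(-204)² = -4*(-178) - 1*(-204)² = 712 - 1*41616 = 712 - 41616 = -40904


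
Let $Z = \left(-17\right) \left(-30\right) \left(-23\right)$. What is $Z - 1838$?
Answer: $-13568$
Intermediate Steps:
$Z = -11730$ ($Z = 510 \left(-23\right) = -11730$)
$Z - 1838 = -11730 - 1838 = -13568$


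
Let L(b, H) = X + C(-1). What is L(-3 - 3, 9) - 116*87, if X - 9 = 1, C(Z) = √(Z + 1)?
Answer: -10082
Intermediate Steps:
C(Z) = √(1 + Z)
X = 10 (X = 9 + 1 = 10)
L(b, H) = 10 (L(b, H) = 10 + √(1 - 1) = 10 + √0 = 10 + 0 = 10)
L(-3 - 3, 9) - 116*87 = 10 - 116*87 = 10 - 10092 = -10082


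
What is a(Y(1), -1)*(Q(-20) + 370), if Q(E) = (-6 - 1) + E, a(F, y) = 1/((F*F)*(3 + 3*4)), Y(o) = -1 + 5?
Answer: 343/240 ≈ 1.4292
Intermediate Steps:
Y(o) = 4
a(F, y) = 1/(15*F²) (a(F, y) = 1/(F²*(3 + 12)) = 1/(F²*15) = 1/(15*F²))
Q(E) = -7 + E
a(Y(1), -1)*(Q(-20) + 370) = ((1/15)/4²)*((-7 - 20) + 370) = ((1/15)*(1/16))*(-27 + 370) = (1/240)*343 = 343/240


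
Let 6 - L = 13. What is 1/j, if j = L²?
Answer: 1/49 ≈ 0.020408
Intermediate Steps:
L = -7 (L = 6 - 1*13 = 6 - 13 = -7)
j = 49 (j = (-7)² = 49)
1/j = 1/49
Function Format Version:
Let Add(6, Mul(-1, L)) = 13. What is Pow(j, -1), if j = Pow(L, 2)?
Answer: Rational(1, 49) ≈ 0.020408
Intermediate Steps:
L = -7 (L = Add(6, Mul(-1, 13)) = Add(6, -13) = -7)
j = 49 (j = Pow(-7, 2) = 49)
Pow(j, -1) = Pow(49, -1) = Rational(1, 49)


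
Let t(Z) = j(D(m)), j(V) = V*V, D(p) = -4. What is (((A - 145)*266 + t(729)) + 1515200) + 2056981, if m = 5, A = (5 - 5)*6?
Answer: 3533627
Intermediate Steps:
A = 0 (A = 0*6 = 0)
j(V) = V**2
t(Z) = 16 (t(Z) = (-4)**2 = 16)
(((A - 145)*266 + t(729)) + 1515200) + 2056981 = (((0 - 145)*266 + 16) + 1515200) + 2056981 = ((-145*266 + 16) + 1515200) + 2056981 = ((-38570 + 16) + 1515200) + 2056981 = (-38554 + 1515200) + 2056981 = 1476646 + 2056981 = 3533627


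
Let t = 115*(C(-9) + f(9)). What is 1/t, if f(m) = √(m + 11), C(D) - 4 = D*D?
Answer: 17/165715 - 2*√5/828575 ≈ 9.7188e-5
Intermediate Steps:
C(D) = 4 + D² (C(D) = 4 + D*D = 4 + D²)
f(m) = √(11 + m)
t = 9775 + 230*√5 (t = 115*((4 + (-9)²) + √(11 + 9)) = 115*((4 + 81) + √20) = 115*(85 + 2*√5) = 9775 + 230*√5 ≈ 10289.)
1/t = 1/(9775 + 230*√5)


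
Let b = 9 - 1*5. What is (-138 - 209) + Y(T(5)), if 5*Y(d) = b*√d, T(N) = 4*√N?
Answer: -347 + 8*5^(¼)/5 ≈ -344.61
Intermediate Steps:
b = 4 (b = 9 - 5 = 4)
Y(d) = 4*√d/5 (Y(d) = (4*√d)/5 = 4*√d/5)
(-138 - 209) + Y(T(5)) = (-138 - 209) + 4*√(4*√5)/5 = -347 + 4*(2*5^(¼))/5 = -347 + 8*5^(¼)/5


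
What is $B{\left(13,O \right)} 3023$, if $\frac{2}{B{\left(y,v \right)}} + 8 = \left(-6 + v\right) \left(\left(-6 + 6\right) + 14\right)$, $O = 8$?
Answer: $\frac{3023}{10} \approx 302.3$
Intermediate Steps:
$B{\left(y,v \right)} = \frac{2}{-92 + 14 v}$ ($B{\left(y,v \right)} = \frac{2}{-8 + \left(-6 + v\right) \left(\left(-6 + 6\right) + 14\right)} = \frac{2}{-8 + \left(-6 + v\right) \left(0 + 14\right)} = \frac{2}{-8 + \left(-6 + v\right) 14} = \frac{2}{-8 + \left(-84 + 14 v\right)} = \frac{2}{-92 + 14 v}$)
$B{\left(13,O \right)} 3023 = \frac{1}{-46 + 7 \cdot 8} \cdot 3023 = \frac{1}{-46 + 56} \cdot 3023 = \frac{1}{10} \cdot 3023 = \frac{3023}{10}$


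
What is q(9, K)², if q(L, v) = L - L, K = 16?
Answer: 0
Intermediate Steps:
q(L, v) = 0
q(9, K)² = 0² = 0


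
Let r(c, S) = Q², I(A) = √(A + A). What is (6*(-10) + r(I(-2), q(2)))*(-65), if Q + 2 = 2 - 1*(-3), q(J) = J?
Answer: 3315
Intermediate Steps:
Q = 3 (Q = -2 + (2 - 1*(-3)) = -2 + (2 + 3) = -2 + 5 = 3)
I(A) = √2*√A (I(A) = √(2*A) = √2*√A)
r(c, S) = 9 (r(c, S) = 3² = 9)
(6*(-10) + r(I(-2), q(2)))*(-65) = (6*(-10) + 9)*(-65) = (-60 + 9)*(-65) = -51*(-65) = 3315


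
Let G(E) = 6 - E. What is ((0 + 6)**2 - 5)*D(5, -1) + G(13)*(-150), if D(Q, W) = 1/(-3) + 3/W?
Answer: 2840/3 ≈ 946.67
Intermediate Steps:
D(Q, W) = -1/3 + 3/W (D(Q, W) = 1*(-1/3) + 3/W = -1/3 + 3/W)
((0 + 6)**2 - 5)*D(5, -1) + G(13)*(-150) = ((0 + 6)**2 - 5)*((1/3)*(9 - 1*(-1))/(-1)) + (6 - 1*13)*(-150) = (6**2 - 5)*((1/3)*(-1)*(9 + 1)) + (6 - 13)*(-150) = (36 - 5)*((1/3)*(-1)*10) - 7*(-150) = 31*(-10/3) + 1050 = -310/3 + 1050 = 2840/3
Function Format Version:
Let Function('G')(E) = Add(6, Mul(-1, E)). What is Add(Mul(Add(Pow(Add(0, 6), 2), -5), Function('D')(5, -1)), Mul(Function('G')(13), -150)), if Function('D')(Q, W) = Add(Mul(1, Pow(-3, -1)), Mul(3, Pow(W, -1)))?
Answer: Rational(2840, 3) ≈ 946.67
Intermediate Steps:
Function('D')(Q, W) = Add(Rational(-1, 3), Mul(3, Pow(W, -1))) (Function('D')(Q, W) = Add(Mul(1, Rational(-1, 3)), Mul(3, Pow(W, -1))) = Add(Rational(-1, 3), Mul(3, Pow(W, -1))))
Add(Mul(Add(Pow(Add(0, 6), 2), -5), Function('D')(5, -1)), Mul(Function('G')(13), -150)) = Add(Mul(Add(Pow(Add(0, 6), 2), -5), Mul(Rational(1, 3), Pow(-1, -1), Add(9, Mul(-1, -1)))), Mul(Add(6, Mul(-1, 13)), -150)) = Add(Mul(Add(Pow(6, 2), -5), Mul(Rational(1, 3), -1, Add(9, 1))), Mul(Add(6, -13), -150)) = Add(Mul(Add(36, -5), Mul(Rational(1, 3), -1, 10)), Mul(-7, -150)) = Add(Mul(31, Rational(-10, 3)), 1050) = Add(Rational(-310, 3), 1050) = Rational(2840, 3)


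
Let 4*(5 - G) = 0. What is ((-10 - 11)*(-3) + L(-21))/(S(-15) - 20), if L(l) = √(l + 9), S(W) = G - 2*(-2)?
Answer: -63/11 - 2*I*√3/11 ≈ -5.7273 - 0.31492*I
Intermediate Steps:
G = 5 (G = 5 - ¼*0 = 5 + 0 = 5)
S(W) = 9 (S(W) = 5 - 2*(-2) = 5 + 4 = 9)
L(l) = √(9 + l)
((-10 - 11)*(-3) + L(-21))/(S(-15) - 20) = ((-10 - 11)*(-3) + √(9 - 21))/(9 - 20) = (-21*(-3) + √(-12))/(-11) = (63 + 2*I*√3)*(-1/11) = -63/11 - 2*I*√3/11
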